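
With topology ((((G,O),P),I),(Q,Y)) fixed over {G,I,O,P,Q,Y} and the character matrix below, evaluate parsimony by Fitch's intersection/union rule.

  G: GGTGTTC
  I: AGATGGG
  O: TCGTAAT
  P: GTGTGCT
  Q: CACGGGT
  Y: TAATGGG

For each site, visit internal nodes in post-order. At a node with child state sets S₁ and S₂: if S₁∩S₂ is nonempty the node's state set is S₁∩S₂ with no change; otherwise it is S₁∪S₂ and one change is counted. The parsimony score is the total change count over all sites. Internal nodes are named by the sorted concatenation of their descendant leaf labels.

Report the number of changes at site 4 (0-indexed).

2

[col 0] GO: children G:{G}, O:{T} ∪→ {G,T}; cost 1
[col 0] GOP: children GO:{G,T}, P:{G} ∩→ {G}; cost 0
[col 0] GIOP: children GOP:{G}, I:{A} ∪→ {A,G}; cost 1
[col 0] QY: children Q:{C}, Y:{T} ∪→ {C,T}; cost 1
[col 0] GIOPQY: children GIOP:{A,G}, QY:{C,T} ∪→ {A,C,G,T}; cost 1
[col 1] GO: children G:{G}, O:{C} ∪→ {C,G}; cost 1
[col 1] GOP: children GO:{C,G}, P:{T} ∪→ {C,G,T}; cost 1
[col 1] GIOP: children GOP:{C,G,T}, I:{G} ∩→ {G}; cost 0
[col 1] QY: children Q:{A}, Y:{A} ∩→ {A}; cost 0
[col 1] GIOPQY: children GIOP:{G}, QY:{A} ∪→ {A,G}; cost 1
[col 2] GO: children G:{T}, O:{G} ∪→ {G,T}; cost 1
[col 2] GOP: children GO:{G,T}, P:{G} ∩→ {G}; cost 0
[col 2] GIOP: children GOP:{G}, I:{A} ∪→ {A,G}; cost 1
[col 2] QY: children Q:{C}, Y:{A} ∪→ {A,C}; cost 1
[col 2] GIOPQY: children GIOP:{A,G}, QY:{A,C} ∩→ {A}; cost 0
[col 3] GO: children G:{G}, O:{T} ∪→ {G,T}; cost 1
[col 3] GOP: children GO:{G,T}, P:{T} ∩→ {T}; cost 0
[col 3] GIOP: children GOP:{T}, I:{T} ∩→ {T}; cost 0
[col 3] QY: children Q:{G}, Y:{T} ∪→ {G,T}; cost 1
[col 3] GIOPQY: children GIOP:{T}, QY:{G,T} ∩→ {T}; cost 0
[col 4] GO: children G:{T}, O:{A} ∪→ {A,T}; cost 1
[col 4] GOP: children GO:{A,T}, P:{G} ∪→ {A,G,T}; cost 1
[col 4] GIOP: children GOP:{A,G,T}, I:{G} ∩→ {G}; cost 0
[col 4] QY: children Q:{G}, Y:{G} ∩→ {G}; cost 0
[col 4] GIOPQY: children GIOP:{G}, QY:{G} ∩→ {G}; cost 0
[col 5] GO: children G:{T}, O:{A} ∪→ {A,T}; cost 1
[col 5] GOP: children GO:{A,T}, P:{C} ∪→ {A,C,T}; cost 1
[col 5] GIOP: children GOP:{A,C,T}, I:{G} ∪→ {A,C,G,T}; cost 1
[col 5] QY: children Q:{G}, Y:{G} ∩→ {G}; cost 0
[col 5] GIOPQY: children GIOP:{A,C,G,T}, QY:{G} ∩→ {G}; cost 0
[col 6] GO: children G:{C}, O:{T} ∪→ {C,T}; cost 1
[col 6] GOP: children GO:{C,T}, P:{T} ∩→ {T}; cost 0
[col 6] GIOP: children GOP:{T}, I:{G} ∪→ {G,T}; cost 1
[col 6] QY: children Q:{T}, Y:{G} ∪→ {G,T}; cost 1
[col 6] GIOPQY: children GIOP:{G,T}, QY:{G,T} ∩→ {G,T}; cost 0
per-site changes: [4, 3, 3, 2, 2, 3, 3]; total = 20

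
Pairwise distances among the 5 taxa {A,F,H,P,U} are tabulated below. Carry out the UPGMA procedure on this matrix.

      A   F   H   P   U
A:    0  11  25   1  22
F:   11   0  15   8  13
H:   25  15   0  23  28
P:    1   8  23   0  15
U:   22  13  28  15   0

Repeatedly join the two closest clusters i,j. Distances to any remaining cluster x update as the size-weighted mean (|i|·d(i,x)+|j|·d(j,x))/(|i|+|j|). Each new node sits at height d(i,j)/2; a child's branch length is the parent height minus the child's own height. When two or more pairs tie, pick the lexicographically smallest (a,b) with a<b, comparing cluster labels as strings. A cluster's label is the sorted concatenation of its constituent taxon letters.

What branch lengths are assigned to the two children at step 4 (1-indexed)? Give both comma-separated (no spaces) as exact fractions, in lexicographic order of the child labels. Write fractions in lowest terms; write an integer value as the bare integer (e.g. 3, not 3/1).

73/24,91/8

iteration 1: select A,P (d=1); attach at lengths (1/2, 1/2); label the merged cluster AP
  updated: d(AP,F)=19/2, d(AP,H)=24, d(AP,U)=37/2
iteration 2: select AP,F (d=19/2); attach at lengths (17/4, 19/4); label the merged cluster AFP
  updated: d(AFP,H)=21, d(AFP,U)=50/3
iteration 3: select AFP,U (d=50/3); attach at lengths (43/12, 25/3); label the merged cluster AFPU
  updated: d(AFPU,H)=91/4
iteration 4: select AFPU,H (d=91/4); attach at lengths (73/24, 91/8); label the merged cluster AFHPU
final tree: ((((A:1/2,P:1/2):17/4,F:19/4):43/12,U:25/3):73/24,H:91/8)
total length: 109/3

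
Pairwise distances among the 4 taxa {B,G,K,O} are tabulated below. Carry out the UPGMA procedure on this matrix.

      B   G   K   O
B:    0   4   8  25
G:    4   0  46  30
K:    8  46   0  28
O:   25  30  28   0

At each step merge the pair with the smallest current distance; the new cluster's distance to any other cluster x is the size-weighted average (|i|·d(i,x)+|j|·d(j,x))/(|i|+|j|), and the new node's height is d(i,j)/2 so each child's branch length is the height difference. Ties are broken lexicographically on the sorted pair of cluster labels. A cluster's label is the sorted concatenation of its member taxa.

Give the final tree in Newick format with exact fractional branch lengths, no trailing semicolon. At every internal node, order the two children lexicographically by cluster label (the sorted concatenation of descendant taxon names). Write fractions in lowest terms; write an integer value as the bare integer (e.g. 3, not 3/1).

step 1: merge (B,G) at d=4; branch lengths B→2, G→2; new cluster BG
  updated: d(BG,K)=27, d(BG,O)=55/2
step 2: merge (BG,K) at d=27; branch lengths BG→23/2, K→27/2; new cluster BGK
  updated: d(BGK,O)=83/3
step 3: merge (BGK,O) at d=83/3; branch lengths BGK→1/3, O→83/6; new cluster BGKO
final tree: (((B:2,G:2):23/2,K:27/2):1/3,O:83/6)
total length: 259/6

(((B:2,G:2):23/2,K:27/2):1/3,O:83/6)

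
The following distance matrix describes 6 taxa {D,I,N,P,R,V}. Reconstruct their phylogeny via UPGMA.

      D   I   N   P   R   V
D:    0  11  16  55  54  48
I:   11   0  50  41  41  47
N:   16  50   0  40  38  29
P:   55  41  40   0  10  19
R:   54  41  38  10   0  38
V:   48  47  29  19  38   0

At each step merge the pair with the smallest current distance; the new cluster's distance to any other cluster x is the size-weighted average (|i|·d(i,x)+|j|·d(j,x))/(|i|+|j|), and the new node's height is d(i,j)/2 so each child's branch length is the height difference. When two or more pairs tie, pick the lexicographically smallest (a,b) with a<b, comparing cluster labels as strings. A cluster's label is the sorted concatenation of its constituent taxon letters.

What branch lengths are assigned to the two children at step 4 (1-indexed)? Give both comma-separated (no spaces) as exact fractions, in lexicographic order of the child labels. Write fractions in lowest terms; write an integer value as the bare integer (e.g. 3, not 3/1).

11,33/2

step 1: merge (P,R) at d=10; branch lengths P→5, R→5; new cluster PR
  updated: d(D,PR)=109/2, d(I,PR)=41, d(N,PR)=39, d(PR,V)=57/2
step 2: merge (D,I) at d=11; branch lengths D→11/2, I→11/2; new cluster DI
  updated: d(DI,N)=33, d(DI,PR)=191/4, d(DI,V)=95/2
step 3: merge (PR,V) at d=57/2; branch lengths PR→37/4, V→57/4; new cluster PRV
  updated: d(DI,PRV)=143/3, d(N,PRV)=107/3
step 4: merge (DI,N) at d=33; branch lengths DI→11, N→33/2; new cluster DIN
  updated: d(DIN,PRV)=131/3
step 5: merge (DIN,PRV) at d=131/3; branch lengths DIN→16/3, PRV→91/12; new cluster DINPRV
final tree: (((D:11/2,I:11/2):11,N:33/2):16/3,((P:5,R:5):37/4,V:57/4):91/12)
total length: 1019/12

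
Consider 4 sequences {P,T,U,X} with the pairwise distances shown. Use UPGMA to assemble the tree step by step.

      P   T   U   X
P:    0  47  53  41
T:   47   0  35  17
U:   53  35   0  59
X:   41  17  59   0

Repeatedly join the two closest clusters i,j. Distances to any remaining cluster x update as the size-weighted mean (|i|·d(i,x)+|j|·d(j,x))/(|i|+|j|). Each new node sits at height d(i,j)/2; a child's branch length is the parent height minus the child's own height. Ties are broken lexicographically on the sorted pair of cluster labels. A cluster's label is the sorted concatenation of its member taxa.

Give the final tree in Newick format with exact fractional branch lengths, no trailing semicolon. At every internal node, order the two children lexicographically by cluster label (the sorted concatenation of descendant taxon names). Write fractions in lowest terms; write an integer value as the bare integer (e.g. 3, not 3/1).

((P:22,(T:17/2,X:17/2):27/2):5/2,U:49/2)

iteration 1: select T,X (d=17); attach at lengths (17/2, 17/2); label the merged cluster TX
  updated: d(P,TX)=44, d(TX,U)=47
iteration 2: select P,TX (d=44); attach at lengths (22, 27/2); label the merged cluster PTX
  updated: d(PTX,U)=49
iteration 3: select PTX,U (d=49); attach at lengths (5/2, 49/2); label the merged cluster PTUX
final tree: ((P:22,(T:17/2,X:17/2):27/2):5/2,U:49/2)
total length: 159/2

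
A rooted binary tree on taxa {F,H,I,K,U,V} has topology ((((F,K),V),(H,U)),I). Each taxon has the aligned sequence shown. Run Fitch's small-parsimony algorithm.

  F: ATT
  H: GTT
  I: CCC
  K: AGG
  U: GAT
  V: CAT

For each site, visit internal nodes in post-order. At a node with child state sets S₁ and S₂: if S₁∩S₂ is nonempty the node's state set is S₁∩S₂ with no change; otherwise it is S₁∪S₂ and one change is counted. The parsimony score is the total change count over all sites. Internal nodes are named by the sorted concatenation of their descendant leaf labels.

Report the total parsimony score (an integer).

FK@0: {A} ∩ {A} = {A} (intersection, +0)
FKV@0: {A} ∪ {C} = {A,C} (union, +1)
HU@0: {G} ∩ {G} = {G} (intersection, +0)
FHKUV@0: {A,C} ∪ {G} = {A,C,G} (union, +1)
FHIKUV@0: {A,C,G} ∩ {C} = {C} (intersection, +0)
FK@1: {T} ∪ {G} = {G,T} (union, +1)
FKV@1: {G,T} ∪ {A} = {A,G,T} (union, +1)
HU@1: {T} ∪ {A} = {A,T} (union, +1)
FHKUV@1: {A,G,T} ∩ {A,T} = {A,T} (intersection, +0)
FHIKUV@1: {A,T} ∪ {C} = {A,C,T} (union, +1)
FK@2: {T} ∪ {G} = {G,T} (union, +1)
FKV@2: {G,T} ∩ {T} = {T} (intersection, +0)
HU@2: {T} ∩ {T} = {T} (intersection, +0)
FHKUV@2: {T} ∩ {T} = {T} (intersection, +0)
FHIKUV@2: {T} ∪ {C} = {C,T} (union, +1)
per-site changes: [2, 4, 2]; total = 8

8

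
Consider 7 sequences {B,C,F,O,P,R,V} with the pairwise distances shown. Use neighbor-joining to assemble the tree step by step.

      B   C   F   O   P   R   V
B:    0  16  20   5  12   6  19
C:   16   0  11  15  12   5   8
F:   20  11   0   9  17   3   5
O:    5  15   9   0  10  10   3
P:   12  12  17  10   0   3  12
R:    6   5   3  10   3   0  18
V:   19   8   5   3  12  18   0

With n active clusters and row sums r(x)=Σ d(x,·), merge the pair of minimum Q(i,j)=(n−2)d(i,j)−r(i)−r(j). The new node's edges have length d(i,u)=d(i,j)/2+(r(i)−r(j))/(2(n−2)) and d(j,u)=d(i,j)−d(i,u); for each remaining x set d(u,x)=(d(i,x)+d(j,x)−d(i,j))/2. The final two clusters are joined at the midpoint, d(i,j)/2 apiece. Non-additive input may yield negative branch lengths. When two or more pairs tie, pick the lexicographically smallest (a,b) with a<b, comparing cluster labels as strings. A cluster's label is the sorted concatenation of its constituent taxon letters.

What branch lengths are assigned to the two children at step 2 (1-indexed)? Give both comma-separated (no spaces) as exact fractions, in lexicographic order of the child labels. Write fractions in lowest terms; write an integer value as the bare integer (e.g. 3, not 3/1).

33/16,47/16

step 1: merge (B,O) at d=5, Q=-105; branch lengths B→51/10, O→-1/10; new cluster BO
  updated: d(BO,C)=13, d(BO,F)=12, d(BO,P)=17/2, d(BO,R)=11/2, d(BO,V)=17/2
step 2: merge (F,V) at d=5, Q=-159/2; branch lengths F→33/16, V→47/16; new cluster FV
  updated: d(BO,FV)=31/4, d(C,FV)=7, d(FV,P)=12, d(FV,R)=8
step 3: merge (C,FV) at d=7, Q=-203/4; branch lengths C→31/8, FV→25/8; new cluster CFV
  updated: d(BO,CFV)=55/8, d(CFV,P)=17/2, d(CFV,R)=3
step 4: merge (BO,CFV) at d=55/8, Q=-51/2; branch lengths BO→65/16, CFV→45/16; new cluster BCFOV
  updated: d(BCFOV,P)=81/16, d(BCFOV,R)=13/16
step 5: merge (BCFOV,P) at d=81/16, Q=-71/8; branch lengths BCFOV→23/16, P→29/8; new cluster BCFOPV
  updated: d(BCFOPV,R)=-5/8
step 6: merge (BCFOPV,R) at d=-5/8; branch lengths BCFOPV→-5/16, R→-5/16; new cluster BCFOPRV
final tree: ((((B:51/10,O:-1/10):65/16,(C:31/8,(F:33/16,V:47/16):25/8):45/16):23/16,P:29/8):-5/16,R:-5/16)
total length: 453/16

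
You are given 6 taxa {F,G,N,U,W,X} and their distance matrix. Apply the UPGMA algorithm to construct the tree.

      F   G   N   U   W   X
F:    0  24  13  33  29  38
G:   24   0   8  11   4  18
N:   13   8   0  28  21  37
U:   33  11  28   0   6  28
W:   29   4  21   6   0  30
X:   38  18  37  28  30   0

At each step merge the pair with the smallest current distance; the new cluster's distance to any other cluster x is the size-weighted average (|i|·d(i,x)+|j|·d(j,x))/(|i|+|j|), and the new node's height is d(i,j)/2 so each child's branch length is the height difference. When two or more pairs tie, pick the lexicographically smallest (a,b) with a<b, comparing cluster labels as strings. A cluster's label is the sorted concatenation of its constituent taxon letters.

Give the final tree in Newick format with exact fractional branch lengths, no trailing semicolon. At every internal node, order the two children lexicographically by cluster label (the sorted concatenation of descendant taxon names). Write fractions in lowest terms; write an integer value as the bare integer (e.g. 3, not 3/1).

1. join G+W (d=4) ⇒ GW; edges |G|=2, |W|=2
  updated: d(F,GW)=53/2, d(GW,N)=29/2, d(GW,U)=17/2, d(GW,X)=24
2. join GW+U (d=17/2) ⇒ GUW; edges |GW|=9/4, |U|=17/4
  updated: d(F,GUW)=86/3, d(GUW,N)=19, d(GUW,X)=76/3
3. join F+N (d=13) ⇒ FN; edges |F|=13/2, |N|=13/2
  updated: d(FN,GUW)=143/6, d(FN,X)=75/2
4. join FN+GUW (d=143/6) ⇒ FGNUW; edges |FN|=65/12, |GUW|=23/3
  updated: d(FGNUW,X)=151/5
5. join FGNUW+X (d=151/5) ⇒ FGNUWX; edges |FGNUW|=191/60, |X|=151/10
final tree: (((F:13/2,N:13/2):65/12,((G:2,W:2):9/4,U:17/4):23/3):191/60,X:151/10)
total length: 823/15

(((F:13/2,N:13/2):65/12,((G:2,W:2):9/4,U:17/4):23/3):191/60,X:151/10)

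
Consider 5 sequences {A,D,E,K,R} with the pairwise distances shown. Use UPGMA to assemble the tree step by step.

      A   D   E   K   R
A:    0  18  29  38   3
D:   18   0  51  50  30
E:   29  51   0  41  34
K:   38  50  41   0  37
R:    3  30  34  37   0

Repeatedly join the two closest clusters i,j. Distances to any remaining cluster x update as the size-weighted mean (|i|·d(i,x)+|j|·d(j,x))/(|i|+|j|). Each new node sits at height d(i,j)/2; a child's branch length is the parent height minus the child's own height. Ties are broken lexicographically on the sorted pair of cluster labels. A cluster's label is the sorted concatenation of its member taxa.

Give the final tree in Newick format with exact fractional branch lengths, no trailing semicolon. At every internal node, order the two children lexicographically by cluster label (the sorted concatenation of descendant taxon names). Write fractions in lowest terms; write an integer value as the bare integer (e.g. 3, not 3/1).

1. join A+R (d=3) ⇒ AR; edges |A|=3/2, |R|=3/2
  updated: d(AR,D)=24, d(AR,E)=63/2, d(AR,K)=75/2
2. join AR+D (d=24) ⇒ ADR; edges |AR|=21/2, |D|=12
  updated: d(ADR,E)=38, d(ADR,K)=125/3
3. join ADR+E (d=38) ⇒ ADER; edges |ADR|=7, |E|=19
  updated: d(ADER,K)=83/2
4. join ADER+K (d=83/2) ⇒ ADEKR; edges |ADER|=7/4, |K|=83/4
final tree: ((((A:3/2,R:3/2):21/2,D:12):7,E:19):7/4,K:83/4)
total length: 74

((((A:3/2,R:3/2):21/2,D:12):7,E:19):7/4,K:83/4)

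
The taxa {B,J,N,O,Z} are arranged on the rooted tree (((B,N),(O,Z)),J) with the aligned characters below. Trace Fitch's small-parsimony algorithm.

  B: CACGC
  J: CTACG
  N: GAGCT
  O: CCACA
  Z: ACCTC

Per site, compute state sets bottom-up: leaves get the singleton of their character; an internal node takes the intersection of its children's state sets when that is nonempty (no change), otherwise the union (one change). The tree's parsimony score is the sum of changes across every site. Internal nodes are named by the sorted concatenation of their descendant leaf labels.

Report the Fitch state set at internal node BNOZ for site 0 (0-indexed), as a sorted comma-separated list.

C

BN@0: {C} ∪ {G} = {C,G} (union, +1)
OZ@0: {C} ∪ {A} = {A,C} (union, +1)
BNOZ@0: {C,G} ∩ {A,C} = {C} (intersection, +0)
BJNOZ@0: {C} ∩ {C} = {C} (intersection, +0)
BN@1: {A} ∩ {A} = {A} (intersection, +0)
OZ@1: {C} ∩ {C} = {C} (intersection, +0)
BNOZ@1: {A} ∪ {C} = {A,C} (union, +1)
BJNOZ@1: {A,C} ∪ {T} = {A,C,T} (union, +1)
BN@2: {C} ∪ {G} = {C,G} (union, +1)
OZ@2: {A} ∪ {C} = {A,C} (union, +1)
BNOZ@2: {C,G} ∩ {A,C} = {C} (intersection, +0)
BJNOZ@2: {C} ∪ {A} = {A,C} (union, +1)
BN@3: {G} ∪ {C} = {C,G} (union, +1)
OZ@3: {C} ∪ {T} = {C,T} (union, +1)
BNOZ@3: {C,G} ∩ {C,T} = {C} (intersection, +0)
BJNOZ@3: {C} ∩ {C} = {C} (intersection, +0)
BN@4: {C} ∪ {T} = {C,T} (union, +1)
OZ@4: {A} ∪ {C} = {A,C} (union, +1)
BNOZ@4: {C,T} ∩ {A,C} = {C} (intersection, +0)
BJNOZ@4: {C} ∪ {G} = {C,G} (union, +1)
per-site changes: [2, 2, 3, 2, 3]; total = 12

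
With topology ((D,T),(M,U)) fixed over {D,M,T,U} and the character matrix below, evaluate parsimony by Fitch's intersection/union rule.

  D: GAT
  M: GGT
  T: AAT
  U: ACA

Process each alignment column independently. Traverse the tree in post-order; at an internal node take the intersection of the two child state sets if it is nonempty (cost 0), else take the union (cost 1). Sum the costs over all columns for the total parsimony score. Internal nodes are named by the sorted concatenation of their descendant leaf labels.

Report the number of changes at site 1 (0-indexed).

2

[col 0] DT: children D:{G}, T:{A} ∪→ {A,G}; cost 1
[col 0] MU: children M:{G}, U:{A} ∪→ {A,G}; cost 1
[col 0] DMTU: children DT:{A,G}, MU:{A,G} ∩→ {A,G}; cost 0
[col 1] DT: children D:{A}, T:{A} ∩→ {A}; cost 0
[col 1] MU: children M:{G}, U:{C} ∪→ {C,G}; cost 1
[col 1] DMTU: children DT:{A}, MU:{C,G} ∪→ {A,C,G}; cost 1
[col 2] DT: children D:{T}, T:{T} ∩→ {T}; cost 0
[col 2] MU: children M:{T}, U:{A} ∪→ {A,T}; cost 1
[col 2] DMTU: children DT:{T}, MU:{A,T} ∩→ {T}; cost 0
per-site changes: [2, 2, 1]; total = 5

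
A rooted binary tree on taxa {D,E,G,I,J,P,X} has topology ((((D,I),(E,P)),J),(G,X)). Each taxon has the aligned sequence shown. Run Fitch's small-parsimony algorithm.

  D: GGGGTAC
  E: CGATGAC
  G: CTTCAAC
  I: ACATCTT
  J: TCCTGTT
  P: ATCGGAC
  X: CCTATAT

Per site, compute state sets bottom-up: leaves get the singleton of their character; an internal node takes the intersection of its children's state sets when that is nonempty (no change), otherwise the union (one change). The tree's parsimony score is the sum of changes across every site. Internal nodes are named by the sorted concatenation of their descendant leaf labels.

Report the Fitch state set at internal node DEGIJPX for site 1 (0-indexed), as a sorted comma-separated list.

C

DI@0: {G} ∪ {A} = {A,G} (union, +1)
EP@0: {C} ∪ {A} = {A,C} (union, +1)
DEIP@0: {A,G} ∩ {A,C} = {A} (intersection, +0)
DEIJP@0: {A} ∪ {T} = {A,T} (union, +1)
GX@0: {C} ∩ {C} = {C} (intersection, +0)
DEGIJPX@0: {A,T} ∪ {C} = {A,C,T} (union, +1)
DI@1: {G} ∪ {C} = {C,G} (union, +1)
EP@1: {G} ∪ {T} = {G,T} (union, +1)
DEIP@1: {C,G} ∩ {G,T} = {G} (intersection, +0)
DEIJP@1: {G} ∪ {C} = {C,G} (union, +1)
GX@1: {T} ∪ {C} = {C,T} (union, +1)
DEGIJPX@1: {C,G} ∩ {C,T} = {C} (intersection, +0)
DI@2: {G} ∪ {A} = {A,G} (union, +1)
EP@2: {A} ∪ {C} = {A,C} (union, +1)
DEIP@2: {A,G} ∩ {A,C} = {A} (intersection, +0)
DEIJP@2: {A} ∪ {C} = {A,C} (union, +1)
GX@2: {T} ∩ {T} = {T} (intersection, +0)
DEGIJPX@2: {A,C} ∪ {T} = {A,C,T} (union, +1)
DI@3: {G} ∪ {T} = {G,T} (union, +1)
EP@3: {T} ∪ {G} = {G,T} (union, +1)
DEIP@3: {G,T} ∩ {G,T} = {G,T} (intersection, +0)
DEIJP@3: {G,T} ∩ {T} = {T} (intersection, +0)
GX@3: {C} ∪ {A} = {A,C} (union, +1)
DEGIJPX@3: {T} ∪ {A,C} = {A,C,T} (union, +1)
DI@4: {T} ∪ {C} = {C,T} (union, +1)
EP@4: {G} ∩ {G} = {G} (intersection, +0)
DEIP@4: {C,T} ∪ {G} = {C,G,T} (union, +1)
DEIJP@4: {C,G,T} ∩ {G} = {G} (intersection, +0)
GX@4: {A} ∪ {T} = {A,T} (union, +1)
DEGIJPX@4: {G} ∪ {A,T} = {A,G,T} (union, +1)
DI@5: {A} ∪ {T} = {A,T} (union, +1)
EP@5: {A} ∩ {A} = {A} (intersection, +0)
DEIP@5: {A,T} ∩ {A} = {A} (intersection, +0)
DEIJP@5: {A} ∪ {T} = {A,T} (union, +1)
GX@5: {A} ∩ {A} = {A} (intersection, +0)
DEGIJPX@5: {A,T} ∩ {A} = {A} (intersection, +0)
DI@6: {C} ∪ {T} = {C,T} (union, +1)
EP@6: {C} ∩ {C} = {C} (intersection, +0)
DEIP@6: {C,T} ∩ {C} = {C} (intersection, +0)
DEIJP@6: {C} ∪ {T} = {C,T} (union, +1)
GX@6: {C} ∪ {T} = {C,T} (union, +1)
DEGIJPX@6: {C,T} ∩ {C,T} = {C,T} (intersection, +0)
per-site changes: [4, 4, 4, 4, 4, 2, 3]; total = 25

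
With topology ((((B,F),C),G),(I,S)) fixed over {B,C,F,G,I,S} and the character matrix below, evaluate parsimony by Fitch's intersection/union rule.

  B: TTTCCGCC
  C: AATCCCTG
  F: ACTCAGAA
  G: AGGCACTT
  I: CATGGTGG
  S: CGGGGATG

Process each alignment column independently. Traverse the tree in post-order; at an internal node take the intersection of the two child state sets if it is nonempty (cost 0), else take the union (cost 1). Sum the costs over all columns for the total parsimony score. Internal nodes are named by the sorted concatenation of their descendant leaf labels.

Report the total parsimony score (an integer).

21

BF@0: {T} ∪ {A} = {A,T} (union, +1)
BCF@0: {A,T} ∩ {A} = {A} (intersection, +0)
BCFG@0: {A} ∩ {A} = {A} (intersection, +0)
IS@0: {C} ∩ {C} = {C} (intersection, +0)
BCFGIS@0: {A} ∪ {C} = {A,C} (union, +1)
BF@1: {T} ∪ {C} = {C,T} (union, +1)
BCF@1: {C,T} ∪ {A} = {A,C,T} (union, +1)
BCFG@1: {A,C,T} ∪ {G} = {A,C,G,T} (union, +1)
IS@1: {A} ∪ {G} = {A,G} (union, +1)
BCFGIS@1: {A,C,G,T} ∩ {A,G} = {A,G} (intersection, +0)
BF@2: {T} ∩ {T} = {T} (intersection, +0)
BCF@2: {T} ∩ {T} = {T} (intersection, +0)
BCFG@2: {T} ∪ {G} = {G,T} (union, +1)
IS@2: {T} ∪ {G} = {G,T} (union, +1)
BCFGIS@2: {G,T} ∩ {G,T} = {G,T} (intersection, +0)
BF@3: {C} ∩ {C} = {C} (intersection, +0)
BCF@3: {C} ∩ {C} = {C} (intersection, +0)
BCFG@3: {C} ∩ {C} = {C} (intersection, +0)
IS@3: {G} ∩ {G} = {G} (intersection, +0)
BCFGIS@3: {C} ∪ {G} = {C,G} (union, +1)
BF@4: {C} ∪ {A} = {A,C} (union, +1)
BCF@4: {A,C} ∩ {C} = {C} (intersection, +0)
BCFG@4: {C} ∪ {A} = {A,C} (union, +1)
IS@4: {G} ∩ {G} = {G} (intersection, +0)
BCFGIS@4: {A,C} ∪ {G} = {A,C,G} (union, +1)
BF@5: {G} ∩ {G} = {G} (intersection, +0)
BCF@5: {G} ∪ {C} = {C,G} (union, +1)
BCFG@5: {C,G} ∩ {C} = {C} (intersection, +0)
IS@5: {T} ∪ {A} = {A,T} (union, +1)
BCFGIS@5: {C} ∪ {A,T} = {A,C,T} (union, +1)
BF@6: {C} ∪ {A} = {A,C} (union, +1)
BCF@6: {A,C} ∪ {T} = {A,C,T} (union, +1)
BCFG@6: {A,C,T} ∩ {T} = {T} (intersection, +0)
IS@6: {G} ∪ {T} = {G,T} (union, +1)
BCFGIS@6: {T} ∩ {G,T} = {T} (intersection, +0)
BF@7: {C} ∪ {A} = {A,C} (union, +1)
BCF@7: {A,C} ∪ {G} = {A,C,G} (union, +1)
BCFG@7: {A,C,G} ∪ {T} = {A,C,G,T} (union, +1)
IS@7: {G} ∩ {G} = {G} (intersection, +0)
BCFGIS@7: {A,C,G,T} ∩ {G} = {G} (intersection, +0)
per-site changes: [2, 4, 2, 1, 3, 3, 3, 3]; total = 21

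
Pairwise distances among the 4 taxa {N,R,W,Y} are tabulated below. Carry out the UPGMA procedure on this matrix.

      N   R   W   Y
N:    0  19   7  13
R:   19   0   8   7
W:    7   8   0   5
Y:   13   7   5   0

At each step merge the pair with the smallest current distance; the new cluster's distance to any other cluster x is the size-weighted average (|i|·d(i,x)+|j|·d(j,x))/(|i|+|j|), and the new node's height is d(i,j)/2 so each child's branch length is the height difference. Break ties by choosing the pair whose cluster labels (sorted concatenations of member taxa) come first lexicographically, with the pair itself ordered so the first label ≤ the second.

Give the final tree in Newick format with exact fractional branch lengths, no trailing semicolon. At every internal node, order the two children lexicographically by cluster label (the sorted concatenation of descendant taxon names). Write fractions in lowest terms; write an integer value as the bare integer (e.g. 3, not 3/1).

1. join W+Y (d=5) ⇒ WY; edges |W|=5/2, |Y|=5/2
  updated: d(N,WY)=10, d(R,WY)=15/2
2. join R+WY (d=15/2) ⇒ RWY; edges |R|=15/4, |WY|=5/4
  updated: d(N,RWY)=13
3. join N+RWY (d=13) ⇒ NRWY; edges |N|=13/2, |RWY|=11/4
final tree: (N:13/2,(R:15/4,(W:5/2,Y:5/2):5/4):11/4)
total length: 77/4

(N:13/2,(R:15/4,(W:5/2,Y:5/2):5/4):11/4)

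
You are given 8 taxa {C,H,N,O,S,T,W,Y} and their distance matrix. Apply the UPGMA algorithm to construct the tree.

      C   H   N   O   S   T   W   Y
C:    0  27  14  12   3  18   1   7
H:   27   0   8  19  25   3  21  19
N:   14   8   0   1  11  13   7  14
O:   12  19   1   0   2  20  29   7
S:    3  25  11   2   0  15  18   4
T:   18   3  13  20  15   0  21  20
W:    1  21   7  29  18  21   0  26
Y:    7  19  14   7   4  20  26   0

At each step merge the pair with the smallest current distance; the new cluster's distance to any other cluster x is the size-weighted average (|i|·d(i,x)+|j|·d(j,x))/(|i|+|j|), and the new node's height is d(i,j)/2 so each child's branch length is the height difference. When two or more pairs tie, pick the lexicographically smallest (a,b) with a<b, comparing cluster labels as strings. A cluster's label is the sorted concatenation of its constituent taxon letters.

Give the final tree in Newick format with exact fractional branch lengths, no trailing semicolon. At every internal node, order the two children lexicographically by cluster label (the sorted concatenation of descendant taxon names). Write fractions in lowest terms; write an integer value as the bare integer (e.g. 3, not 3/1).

(((C:1/2,W:1/2):27/4,((N:1/2,O:1/2):15/4,(S:2,Y:2):9/4):3):13/6,(H:3/2,T:3/2):95/12)

step 1: merge (C,W) at d=1; branch lengths C→1/2, W→1/2; new cluster CW
  updated: d(CW,H)=24, d(CW,N)=21/2, d(CW,O)=41/2, d(CW,S)=21/2, d(CW,T)=39/2, d(CW,Y)=33/2
step 2: merge (N,O) at d=1; branch lengths N→1/2, O→1/2; new cluster NO
  updated: d(CW,NO)=31/2, d(H,NO)=27/2, d(NO,S)=13/2, d(NO,T)=33/2, d(NO,Y)=21/2
step 3: merge (H,T) at d=3; branch lengths H→3/2, T→3/2; new cluster HT
  updated: d(CW,HT)=87/4, d(HT,NO)=15, d(HT,S)=20, d(HT,Y)=39/2
step 4: merge (S,Y) at d=4; branch lengths S→2, Y→2; new cluster SY
  updated: d(CW,SY)=27/2, d(HT,SY)=79/4, d(NO,SY)=17/2
step 5: merge (NO,SY) at d=17/2; branch lengths NO→15/4, SY→9/4; new cluster NOSY
  updated: d(CW,NOSY)=29/2, d(HT,NOSY)=139/8
step 6: merge (CW,NOSY) at d=29/2; branch lengths CW→27/4, NOSY→3; new cluster CNOSWY
  updated: d(CNOSWY,HT)=113/6
step 7: merge (CNOSWY,HT) at d=113/6; branch lengths CNOSWY→13/6, HT→95/12; new cluster CHNOSTWY
final tree: (((C:1/2,W:1/2):27/4,((N:1/2,O:1/2):15/4,(S:2,Y:2):9/4):3):13/6,(H:3/2,T:3/2):95/12)
total length: 209/6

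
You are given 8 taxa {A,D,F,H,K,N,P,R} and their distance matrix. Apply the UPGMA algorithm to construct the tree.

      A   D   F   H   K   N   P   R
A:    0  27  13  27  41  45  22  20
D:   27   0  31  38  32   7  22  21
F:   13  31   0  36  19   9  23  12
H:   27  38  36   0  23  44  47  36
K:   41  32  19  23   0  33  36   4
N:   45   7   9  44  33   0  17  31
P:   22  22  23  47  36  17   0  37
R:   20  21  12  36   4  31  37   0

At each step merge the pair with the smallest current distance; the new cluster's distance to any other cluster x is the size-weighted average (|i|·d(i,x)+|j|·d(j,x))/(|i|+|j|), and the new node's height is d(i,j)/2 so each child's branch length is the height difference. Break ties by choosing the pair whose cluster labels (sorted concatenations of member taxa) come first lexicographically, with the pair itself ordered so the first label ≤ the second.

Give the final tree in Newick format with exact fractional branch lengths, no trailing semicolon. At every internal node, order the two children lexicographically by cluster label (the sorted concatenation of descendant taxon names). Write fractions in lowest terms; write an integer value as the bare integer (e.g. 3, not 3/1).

((((A:13/2,F:13/2):5,(K:2,R:2):19/2):71/24,((D:7/2,N:7/2):25/4,P:39/4):113/24):583/168,H:251/14)

iteration 1: select K,R (d=4); attach at lengths (2, 2); label the merged cluster KR
  updated: d(A,KR)=61/2, d(D,KR)=53/2, d(F,KR)=31/2, d(H,KR)=59/2, d(KR,N)=32, d(KR,P)=73/2
iteration 2: select D,N (d=7); attach at lengths (7/2, 7/2); label the merged cluster DN
  updated: d(A,DN)=36, d(DN,F)=20, d(DN,H)=41, d(DN,KR)=117/4, d(DN,P)=39/2
iteration 3: select A,F (d=13); attach at lengths (13/2, 13/2); label the merged cluster AF
  updated: d(AF,DN)=28, d(AF,H)=63/2, d(AF,KR)=23, d(AF,P)=45/2
iteration 4: select DN,P (d=39/2); attach at lengths (25/4, 39/4); label the merged cluster DNP
  updated: d(AF,DNP)=157/6, d(DNP,H)=43, d(DNP,KR)=95/3
iteration 5: select AF,KR (d=23); attach at lengths (5, 19/2); label the merged cluster AFKR
  updated: d(AFKR,DNP)=347/12, d(AFKR,H)=61/2
iteration 6: select AFKR,DNP (d=347/12); attach at lengths (71/24, 113/24); label the merged cluster ADFKNPR
  updated: d(ADFKNPR,H)=251/7
iteration 7: select ADFKNPR,H (d=251/7); attach at lengths (583/168, 251/14); label the merged cluster ADFHKNPR
final tree: ((((A:13/2,F:13/2):5,(K:2,R:2):19/2):71/24,((D:7/2,N:7/2):25/4,P:39/4):113/24):583/168,H:251/14)
total length: 14039/168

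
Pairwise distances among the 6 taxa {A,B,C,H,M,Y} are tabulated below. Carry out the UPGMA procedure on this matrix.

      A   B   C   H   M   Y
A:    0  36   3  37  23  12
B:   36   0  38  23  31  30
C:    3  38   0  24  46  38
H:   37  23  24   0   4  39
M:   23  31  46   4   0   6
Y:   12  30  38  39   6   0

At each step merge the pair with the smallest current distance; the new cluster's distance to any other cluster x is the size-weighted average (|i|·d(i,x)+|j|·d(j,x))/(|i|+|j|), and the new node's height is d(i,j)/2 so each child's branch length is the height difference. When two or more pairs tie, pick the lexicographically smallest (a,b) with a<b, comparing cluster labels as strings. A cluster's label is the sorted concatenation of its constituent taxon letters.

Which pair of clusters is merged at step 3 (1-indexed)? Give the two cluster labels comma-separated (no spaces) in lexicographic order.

1. join A+C (d=3) ⇒ AC; edges |A|=3/2, |C|=3/2
  updated: d(AC,B)=37, d(AC,H)=61/2, d(AC,M)=69/2, d(AC,Y)=25
2. join H+M (d=4) ⇒ HM; edges |H|=2, |M|=2
  updated: d(AC,HM)=65/2, d(B,HM)=27, d(HM,Y)=45/2
3. join HM+Y (d=45/2) ⇒ HMY; edges |HM|=37/4, |Y|=45/4
  updated: d(AC,HMY)=30, d(B,HMY)=28
4. join B+HMY (d=28) ⇒ BHMY; edges |B|=14, |HMY|=11/4
  updated: d(AC,BHMY)=127/4
5. join AC+BHMY (d=127/4) ⇒ ABCHMY; edges |AC|=115/8, |BHMY|=15/8
final tree: ((A:3/2,C:3/2):115/8,(B:14,((H:2,M:2):37/4,Y:45/4):11/4):15/8)
total length: 121/2

HM,Y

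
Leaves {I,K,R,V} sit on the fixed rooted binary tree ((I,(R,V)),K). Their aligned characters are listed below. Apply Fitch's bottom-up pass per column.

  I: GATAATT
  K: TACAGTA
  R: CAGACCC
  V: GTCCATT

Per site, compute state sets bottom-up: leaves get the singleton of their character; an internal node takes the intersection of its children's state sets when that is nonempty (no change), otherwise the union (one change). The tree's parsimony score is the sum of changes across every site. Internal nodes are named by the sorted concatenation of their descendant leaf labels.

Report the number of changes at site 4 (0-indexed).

2

[col 0] RV: children R:{C}, V:{G} ∪→ {C,G}; cost 1
[col 0] IRV: children I:{G}, RV:{C,G} ∩→ {G}; cost 0
[col 0] IKRV: children IRV:{G}, K:{T} ∪→ {G,T}; cost 1
[col 1] RV: children R:{A}, V:{T} ∪→ {A,T}; cost 1
[col 1] IRV: children I:{A}, RV:{A,T} ∩→ {A}; cost 0
[col 1] IKRV: children IRV:{A}, K:{A} ∩→ {A}; cost 0
[col 2] RV: children R:{G}, V:{C} ∪→ {C,G}; cost 1
[col 2] IRV: children I:{T}, RV:{C,G} ∪→ {C,G,T}; cost 1
[col 2] IKRV: children IRV:{C,G,T}, K:{C} ∩→ {C}; cost 0
[col 3] RV: children R:{A}, V:{C} ∪→ {A,C}; cost 1
[col 3] IRV: children I:{A}, RV:{A,C} ∩→ {A}; cost 0
[col 3] IKRV: children IRV:{A}, K:{A} ∩→ {A}; cost 0
[col 4] RV: children R:{C}, V:{A} ∪→ {A,C}; cost 1
[col 4] IRV: children I:{A}, RV:{A,C} ∩→ {A}; cost 0
[col 4] IKRV: children IRV:{A}, K:{G} ∪→ {A,G}; cost 1
[col 5] RV: children R:{C}, V:{T} ∪→ {C,T}; cost 1
[col 5] IRV: children I:{T}, RV:{C,T} ∩→ {T}; cost 0
[col 5] IKRV: children IRV:{T}, K:{T} ∩→ {T}; cost 0
[col 6] RV: children R:{C}, V:{T} ∪→ {C,T}; cost 1
[col 6] IRV: children I:{T}, RV:{C,T} ∩→ {T}; cost 0
[col 6] IKRV: children IRV:{T}, K:{A} ∪→ {A,T}; cost 1
per-site changes: [2, 1, 2, 1, 2, 1, 2]; total = 11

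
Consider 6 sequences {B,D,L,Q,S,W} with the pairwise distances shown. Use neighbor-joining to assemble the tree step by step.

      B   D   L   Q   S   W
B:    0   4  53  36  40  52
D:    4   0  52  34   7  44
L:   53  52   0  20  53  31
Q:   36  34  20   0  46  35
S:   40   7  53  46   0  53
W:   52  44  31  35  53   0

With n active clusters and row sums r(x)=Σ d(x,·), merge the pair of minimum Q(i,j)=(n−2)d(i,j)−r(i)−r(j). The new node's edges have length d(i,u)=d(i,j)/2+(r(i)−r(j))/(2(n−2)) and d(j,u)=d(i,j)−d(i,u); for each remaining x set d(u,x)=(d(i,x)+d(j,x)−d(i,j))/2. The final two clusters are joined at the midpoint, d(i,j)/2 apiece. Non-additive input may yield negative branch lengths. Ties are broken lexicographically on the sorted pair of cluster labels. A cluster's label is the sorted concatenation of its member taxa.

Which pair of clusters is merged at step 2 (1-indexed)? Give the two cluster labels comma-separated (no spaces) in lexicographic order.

iteration 1: select D,S (d=7, Q=-312); attach at lengths (-15/4, 43/4); label the merged cluster DS
  updated: d(B,DS)=37/2, d(DS,L)=49, d(DS,Q)=73/2, d(DS,W)=45
iteration 2: select B,DS (d=37/2, Q=-253); attach at lengths (11, 15/2); label the merged cluster BDS
  updated: d(BDS,L)=167/4, d(BDS,Q)=27, d(BDS,W)=157/4
iteration 3: select BDS,Q (d=27, Q=-136); attach at lengths (20, 7); label the merged cluster BDQS
  updated: d(BDQS,L)=139/8, d(BDQS,W)=189/8
iteration 4: select BDQS,L (d=139/8, Q=-72); attach at lengths (5, 99/8); label the merged cluster BDLQS
  updated: d(BDLQS,W)=149/8
iteration 5: select BDLQS,W (d=149/8); attach at lengths (149/16, 149/16); label the merged cluster BDLQSW
final tree: ((((B:11,(D:-15/4,S:43/4):15/2):20,Q:7):5,L:99/8):149/16,W:149/16)
total length: 177/2

B,DS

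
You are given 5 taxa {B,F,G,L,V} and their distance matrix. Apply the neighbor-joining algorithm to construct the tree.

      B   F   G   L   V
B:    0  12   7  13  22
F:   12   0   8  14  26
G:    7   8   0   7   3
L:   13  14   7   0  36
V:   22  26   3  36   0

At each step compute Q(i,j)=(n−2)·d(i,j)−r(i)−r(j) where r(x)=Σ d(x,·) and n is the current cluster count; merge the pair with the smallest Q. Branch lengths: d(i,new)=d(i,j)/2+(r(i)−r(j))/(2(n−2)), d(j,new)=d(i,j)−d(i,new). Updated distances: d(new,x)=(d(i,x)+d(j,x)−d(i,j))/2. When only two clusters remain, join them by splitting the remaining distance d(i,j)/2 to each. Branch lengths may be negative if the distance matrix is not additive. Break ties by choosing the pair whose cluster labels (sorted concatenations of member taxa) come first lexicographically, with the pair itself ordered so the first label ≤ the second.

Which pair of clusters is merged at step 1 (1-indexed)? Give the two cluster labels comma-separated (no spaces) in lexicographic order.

step 1: merge (G,V) at d=3, Q=-103; branch lengths G→-53/6, V→71/6; new cluster GV
  updated: d(B,GV)=13, d(F,GV)=31/2, d(GV,L)=20
step 2: merge (B,GV) at d=13, Q=-121/2; branch lengths B→31/8, GV→73/8; new cluster BGV
  updated: d(BGV,F)=29/4, d(BGV,L)=10
step 3: merge (BGV,F) at d=29/4, Q=-125/4; branch lengths BGV→13/8, F→45/8; new cluster BFGV
  updated: d(BFGV,L)=67/8
step 4: merge (BFGV,L) at d=67/8; branch lengths BFGV→67/16, L→67/16; new cluster BFGLV
final tree: (((B:31/8,(G:-53/6,V:71/6):73/8):13/8,F:45/8):67/16,L:67/16)
total length: 253/8

G,V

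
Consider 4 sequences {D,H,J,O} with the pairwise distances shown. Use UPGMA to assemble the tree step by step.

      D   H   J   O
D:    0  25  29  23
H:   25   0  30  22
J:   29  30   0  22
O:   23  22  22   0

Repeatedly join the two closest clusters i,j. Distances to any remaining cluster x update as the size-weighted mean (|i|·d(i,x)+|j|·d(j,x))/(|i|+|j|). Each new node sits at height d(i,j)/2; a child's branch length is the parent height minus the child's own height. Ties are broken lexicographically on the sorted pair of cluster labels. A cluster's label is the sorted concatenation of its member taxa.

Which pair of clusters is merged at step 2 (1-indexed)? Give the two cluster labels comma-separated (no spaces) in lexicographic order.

D,HO

iteration 1: select H,O (d=22); attach at lengths (11, 11); label the merged cluster HO
  updated: d(D,HO)=24, d(HO,J)=26
iteration 2: select D,HO (d=24); attach at lengths (12, 1); label the merged cluster DHO
  updated: d(DHO,J)=27
iteration 3: select DHO,J (d=27); attach at lengths (3/2, 27/2); label the merged cluster DHJO
final tree: ((D:12,(H:11,O:11):1):3/2,J:27/2)
total length: 50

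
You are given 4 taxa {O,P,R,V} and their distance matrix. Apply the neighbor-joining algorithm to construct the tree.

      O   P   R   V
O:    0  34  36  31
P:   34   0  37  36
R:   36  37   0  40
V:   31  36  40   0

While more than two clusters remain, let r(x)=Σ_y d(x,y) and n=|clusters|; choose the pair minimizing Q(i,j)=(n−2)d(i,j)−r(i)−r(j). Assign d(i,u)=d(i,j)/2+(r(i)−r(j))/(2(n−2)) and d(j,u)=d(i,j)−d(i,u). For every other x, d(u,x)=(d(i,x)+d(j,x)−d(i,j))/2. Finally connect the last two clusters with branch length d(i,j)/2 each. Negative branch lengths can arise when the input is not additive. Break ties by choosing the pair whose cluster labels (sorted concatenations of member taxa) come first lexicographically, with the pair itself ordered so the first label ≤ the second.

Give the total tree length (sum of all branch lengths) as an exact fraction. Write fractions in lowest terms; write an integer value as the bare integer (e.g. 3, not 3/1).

iteration 1: select O,V (d=31, Q=-146); attach at lengths (14, 17); label the merged cluster OV
  updated: d(OV,P)=39/2, d(OV,R)=45/2
iteration 2: select OV,P (d=39/2, Q=-79); attach at lengths (5/2, 17); label the merged cluster OPV
  updated: d(OPV,R)=20
iteration 3: select OPV,R (d=20); attach at lengths (10, 10); label the merged cluster OPRV
final tree: (((O:14,V:17):5/2,P:17):10,R:10)
total length: 141/2

141/2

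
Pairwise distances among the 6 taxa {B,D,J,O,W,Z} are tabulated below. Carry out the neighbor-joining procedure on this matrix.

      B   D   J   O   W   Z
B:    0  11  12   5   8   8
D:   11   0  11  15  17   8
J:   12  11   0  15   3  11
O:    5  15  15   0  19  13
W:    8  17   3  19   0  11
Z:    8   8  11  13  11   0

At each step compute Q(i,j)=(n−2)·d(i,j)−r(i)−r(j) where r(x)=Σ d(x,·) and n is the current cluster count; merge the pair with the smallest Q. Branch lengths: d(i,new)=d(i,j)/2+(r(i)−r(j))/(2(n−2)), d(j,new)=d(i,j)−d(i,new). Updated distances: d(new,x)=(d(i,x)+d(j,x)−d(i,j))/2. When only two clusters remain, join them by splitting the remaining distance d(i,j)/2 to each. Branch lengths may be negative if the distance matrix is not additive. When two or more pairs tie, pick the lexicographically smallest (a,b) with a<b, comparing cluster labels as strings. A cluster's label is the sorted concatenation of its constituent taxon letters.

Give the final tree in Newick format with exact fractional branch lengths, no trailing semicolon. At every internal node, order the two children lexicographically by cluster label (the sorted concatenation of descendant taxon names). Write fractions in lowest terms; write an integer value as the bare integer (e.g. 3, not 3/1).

((((B:-1/6,O:31/6):31/8,(J:3/4,W:9/4):45/8):11/8,D:43/8):21/16,Z:21/16)

iteration 1: select J,W (d=3, Q=-98); attach at lengths (3/4, 9/4); label the merged cluster JW
  updated: d(B,JW)=17/2, d(D,JW)=25/2, d(JW,O)=31/2, d(JW,Z)=19/2
iteration 2: select B,O (d=5, Q=-66); attach at lengths (-1/6, 31/6); label the merged cluster BO
  updated: d(BO,D)=21/2, d(BO,JW)=19/2, d(BO,Z)=8
iteration 3: select BO,JW (d=19/2, Q=-81/2); attach at lengths (31/8, 45/8); label the merged cluster BJOW
  updated: d(BJOW,D)=27/4, d(BJOW,Z)=4
iteration 4: select BJOW,D (d=27/4, Q=-75/4); attach at lengths (11/8, 43/8); label the merged cluster BDJOW
  updated: d(BDJOW,Z)=21/8
iteration 5: select BDJOW,Z (d=21/8); attach at lengths (21/16, 21/16); label the merged cluster BDJOWZ
final tree: ((((B:-1/6,O:31/6):31/8,(J:3/4,W:9/4):45/8):11/8,D:43/8):21/16,Z:21/16)
total length: 215/8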